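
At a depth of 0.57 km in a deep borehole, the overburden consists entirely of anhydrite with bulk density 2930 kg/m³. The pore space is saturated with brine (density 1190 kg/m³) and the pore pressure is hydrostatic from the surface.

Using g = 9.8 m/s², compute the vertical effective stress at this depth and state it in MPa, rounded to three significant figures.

Overburden (lithostatic) stress σ_v:
anhydrite: 2930 kg/m³ × 9.8 m/s² × 570 m = 1.637×10^7 Pa = 16.37 MPa
Pore pressure P_p = 1190 kg/m³ × 9.8 m/s² × 570 m = 6.647×10^6 Pa = 6.647 MPa
Effective stress σ' = σ_v − P_p = 16.37 − 6.647 = 9.7196 MPa

9.72 MPa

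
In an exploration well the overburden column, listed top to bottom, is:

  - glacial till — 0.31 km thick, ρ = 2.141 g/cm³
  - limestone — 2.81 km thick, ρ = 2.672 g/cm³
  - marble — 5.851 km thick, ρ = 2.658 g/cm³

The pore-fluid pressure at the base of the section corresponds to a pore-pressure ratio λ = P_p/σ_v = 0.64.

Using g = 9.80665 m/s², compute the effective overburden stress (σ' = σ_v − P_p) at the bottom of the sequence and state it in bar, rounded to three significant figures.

Overburden (lithostatic) stress σ_v:
glacial till: 2141 kg/m³ × 9.80665 m/s² × 310 m = 6.509×10^6 Pa = 6.509 MPa
limestone: 2672 kg/m³ × 9.80665 m/s² × 2810 m = 7.363×10^7 Pa = 73.63 MPa
marble: 2658 kg/m³ × 9.80665 m/s² × 5851 m = 1.525×10^8 Pa = 152.5 MPa
Total = 6.509 + 73.63 + 152.5 = 232.65 MPa
Pore pressure P_p = λ·σ_v = 0.64 × 232.7 MPa = 148.9 MPa
Effective stress σ' = σ_v − P_p = 232.7 − 148.9 = 83.755 MPa = 837.55 bar

838 bar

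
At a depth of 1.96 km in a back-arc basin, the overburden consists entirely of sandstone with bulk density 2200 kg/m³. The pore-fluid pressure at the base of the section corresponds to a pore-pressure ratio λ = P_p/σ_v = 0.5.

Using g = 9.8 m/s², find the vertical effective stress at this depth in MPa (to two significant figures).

Overburden (lithostatic) stress σ_v:
sandstone: 2200 kg/m³ × 9.8 m/s² × 1960 m = 4.226×10^7 Pa = 42.26 MPa
Pore pressure P_p = λ·σ_v = 0.5 × 42.26 MPa = 21.13 MPa
Effective stress σ' = σ_v − P_p = 42.26 − 21.13 = 21.129 MPa

21 MPa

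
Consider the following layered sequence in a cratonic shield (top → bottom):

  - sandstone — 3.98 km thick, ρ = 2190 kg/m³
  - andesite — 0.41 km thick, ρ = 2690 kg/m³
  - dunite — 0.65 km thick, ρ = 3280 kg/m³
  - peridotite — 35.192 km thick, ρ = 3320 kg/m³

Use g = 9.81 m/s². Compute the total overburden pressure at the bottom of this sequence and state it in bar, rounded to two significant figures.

sandstone: 2190 kg/m³ × 9.81 m/s² × 3980 m = 8.551×10^7 Pa = 855.1 bar
andesite: 2690 kg/m³ × 9.81 m/s² × 410 m = 1.082×10^7 Pa = 108.2 bar
dunite: 3280 kg/m³ × 9.81 m/s² × 650 m = 2.091×10^7 Pa = 209.1 bar
peridotite: 3320 kg/m³ × 9.81 m/s² × 35192 m = 1.146×10^9 Pa = 11462 bar
Total = 855.1 + 108.2 + 209.1 + 11462 = 12634 bar

13000 bar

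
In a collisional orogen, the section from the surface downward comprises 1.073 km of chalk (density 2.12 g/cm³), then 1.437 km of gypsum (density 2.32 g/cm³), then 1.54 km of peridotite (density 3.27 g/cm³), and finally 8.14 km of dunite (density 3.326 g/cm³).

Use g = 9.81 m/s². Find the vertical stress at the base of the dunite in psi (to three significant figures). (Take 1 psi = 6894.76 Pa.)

chalk: 2120 kg/m³ × 9.81 m/s² × 1073 m = 2.232×10^7 Pa = 3237 psi
gypsum: 2320 kg/m³ × 9.81 m/s² × 1437 m = 3.270×10^7 Pa = 4743 psi
peridotite: 3270 kg/m³ × 9.81 m/s² × 1540 m = 4.940×10^7 Pa = 7165 psi
dunite: 3326 kg/m³ × 9.81 m/s² × 8140 m = 2.656×10^8 Pa = 38521 psi
Total = 3237 + 4743 + 7165 + 38521 = 53666 psi

53700 psi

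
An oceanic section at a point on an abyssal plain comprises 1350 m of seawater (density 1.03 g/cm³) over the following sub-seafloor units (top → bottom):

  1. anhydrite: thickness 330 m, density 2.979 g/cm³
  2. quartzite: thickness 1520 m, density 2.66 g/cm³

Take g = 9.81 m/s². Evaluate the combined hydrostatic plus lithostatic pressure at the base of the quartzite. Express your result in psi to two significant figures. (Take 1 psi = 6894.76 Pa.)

9100 psi

seawater: 1030 kg/m³ × 9.81 m/s² × 1350 m = 1.364×10^7 Pa = 1978 psi
anhydrite: 2979 kg/m³ × 9.81 m/s² × 330 m = 9.644×10^6 Pa = 1399 psi
quartzite: 2660 kg/m³ × 9.81 m/s² × 1520 m = 3.966×10^7 Pa = 5753 psi
Total = 1978 + 1399 + 5753 = 9129.9 psi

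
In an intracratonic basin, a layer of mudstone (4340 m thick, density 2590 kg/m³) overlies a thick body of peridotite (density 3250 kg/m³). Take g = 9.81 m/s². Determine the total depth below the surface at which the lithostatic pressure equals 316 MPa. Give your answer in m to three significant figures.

10800 m

Pressure at base of upper layers: 2590×9.81×4340 = 1.103×10^8 Pa = 110.3 MPa
Remaining pressure to be supplied by peridotite: 3.160×10^8 − 1.103×10^8 = 2.057×10^8 Pa
Additional depth in peridotite = 2.057×10^8 Pa / (3250 kg/m³ × 9.81 m/s²) = 6452.7 m
Total depth = 4340 m + 6452.7 m = 10793 m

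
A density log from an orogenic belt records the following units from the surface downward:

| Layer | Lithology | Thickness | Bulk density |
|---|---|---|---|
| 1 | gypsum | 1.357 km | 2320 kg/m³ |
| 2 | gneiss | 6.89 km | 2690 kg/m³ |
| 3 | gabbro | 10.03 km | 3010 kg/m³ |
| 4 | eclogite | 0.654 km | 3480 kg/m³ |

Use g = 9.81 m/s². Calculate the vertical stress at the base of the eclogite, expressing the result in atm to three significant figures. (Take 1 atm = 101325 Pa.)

5240 atm

gypsum: 2320 kg/m³ × 9.81 m/s² × 1357 m = 3.088×10^7 Pa = 304.8 atm
gneiss: 2690 kg/m³ × 9.81 m/s² × 6890 m = 1.818×10^8 Pa = 1794 atm
gabbro: 3010 kg/m³ × 9.81 m/s² × 10030 m = 2.962×10^8 Pa = 2923 atm
eclogite: 3480 kg/m³ × 9.81 m/s² × 654 m = 2.233×10^7 Pa = 220.3 atm
Total = 304.8 + 1794 + 2923 + 220.3 = 5242.5 atm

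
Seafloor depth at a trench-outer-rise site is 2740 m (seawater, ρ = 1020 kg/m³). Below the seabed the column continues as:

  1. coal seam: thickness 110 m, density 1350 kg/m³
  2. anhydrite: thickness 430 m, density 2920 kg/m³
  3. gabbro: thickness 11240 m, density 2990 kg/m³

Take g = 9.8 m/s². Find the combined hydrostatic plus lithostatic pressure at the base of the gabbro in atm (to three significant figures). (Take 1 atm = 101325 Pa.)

seawater: 1020 kg/m³ × 9.8 m/s² × 2740 m = 2.739×10^7 Pa = 270.3 atm
coal seam: 1350 kg/m³ × 9.8 m/s² × 110 m = 1.455×10^6 Pa = 14.36 atm
anhydrite: 2920 kg/m³ × 9.8 m/s² × 430 m = 1.230×10^7 Pa = 121.4 atm
gabbro: 2990 kg/m³ × 9.8 m/s² × 11240 m = 3.294×10^8 Pa = 3250 atm
Total = 270.3 + 14.36 + 121.4 + 3250 = 3656.6 atm

3660 atm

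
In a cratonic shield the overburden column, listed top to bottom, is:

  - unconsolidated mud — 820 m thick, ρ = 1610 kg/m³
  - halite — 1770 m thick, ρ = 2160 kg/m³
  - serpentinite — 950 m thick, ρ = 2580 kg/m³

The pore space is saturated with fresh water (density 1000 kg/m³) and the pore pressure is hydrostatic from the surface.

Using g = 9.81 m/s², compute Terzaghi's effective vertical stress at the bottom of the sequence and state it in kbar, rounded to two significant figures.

0.40 kbar

Overburden (lithostatic) stress σ_v:
unconsolidated mud: 1610 kg/m³ × 9.81 m/s² × 820 m = 1.295×10^7 Pa = 12.95 MPa
halite: 2160 kg/m³ × 9.81 m/s² × 1770 m = 3.751×10^7 Pa = 37.51 MPa
serpentinite: 2580 kg/m³ × 9.81 m/s² × 950 m = 2.404×10^7 Pa = 24.04 MPa
Total = 12.95 + 37.51 + 24.04 = 74.501 MPa
Pore pressure P_p = 1000 kg/m³ × 9.81 m/s² × 3540 m = 3.473×10^7 Pa = 34.73 MPa
Effective stress σ' = σ_v − P_p = 74.50 − 34.73 = 39.774 MPa = 0.39774 kbar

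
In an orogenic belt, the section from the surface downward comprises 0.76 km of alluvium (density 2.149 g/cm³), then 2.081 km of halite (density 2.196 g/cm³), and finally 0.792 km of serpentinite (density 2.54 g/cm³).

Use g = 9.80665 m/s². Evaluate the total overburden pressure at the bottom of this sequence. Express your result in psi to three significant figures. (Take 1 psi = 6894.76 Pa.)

alluvium: 2149 kg/m³ × 9.80665 m/s² × 760 m = 1.602×10^7 Pa = 2323 psi
halite: 2196 kg/m³ × 9.80665 m/s² × 2081 m = 4.482×10^7 Pa = 6500 psi
serpentinite: 2540 kg/m³ × 9.80665 m/s² × 792 m = 1.973×10^7 Pa = 2861 psi
Total = 2323 + 6500 + 2861 = 11684 psi

11700 psi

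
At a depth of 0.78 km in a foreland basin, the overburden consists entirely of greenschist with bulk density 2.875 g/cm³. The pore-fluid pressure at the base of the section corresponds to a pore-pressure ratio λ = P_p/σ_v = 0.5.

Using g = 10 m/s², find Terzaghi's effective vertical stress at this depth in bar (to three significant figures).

112 bar

Overburden (lithostatic) stress σ_v:
greenschist: 2875 kg/m³ × 10 m/s² × 780 m = 2.243×10^7 Pa = 22.43 MPa
Pore pressure P_p = λ·σ_v = 0.5 × 22.43 MPa = 11.21 MPa
Effective stress σ' = σ_v − P_p = 22.43 − 11.21 = 11.213 MPa = 112.12 bar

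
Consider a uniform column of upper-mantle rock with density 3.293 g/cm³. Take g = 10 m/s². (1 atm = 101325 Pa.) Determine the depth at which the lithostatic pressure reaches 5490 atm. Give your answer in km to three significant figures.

16.9 km

h = P/(ρg) = 5490 atm / (3293 kg/m³ × 10 m/s²) = 5.563×10^8 Pa / 32930 Pa/m = 16893 m
= 16.893 km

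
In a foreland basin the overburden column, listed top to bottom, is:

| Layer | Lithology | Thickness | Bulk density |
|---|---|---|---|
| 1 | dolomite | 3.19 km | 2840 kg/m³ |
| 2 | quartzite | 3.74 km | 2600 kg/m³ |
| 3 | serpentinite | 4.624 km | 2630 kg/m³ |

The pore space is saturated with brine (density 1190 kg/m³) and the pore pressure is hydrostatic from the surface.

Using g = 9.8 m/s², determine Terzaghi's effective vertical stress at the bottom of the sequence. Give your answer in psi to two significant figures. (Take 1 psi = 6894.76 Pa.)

24000 psi

Overburden (lithostatic) stress σ_v:
dolomite: 2840 kg/m³ × 9.8 m/s² × 3190 m = 8.878×10^7 Pa = 88.78 MPa
quartzite: 2600 kg/m³ × 9.8 m/s² × 3740 m = 9.530×10^7 Pa = 95.30 MPa
serpentinite: 2630 kg/m³ × 9.8 m/s² × 4624 m = 1.192×10^8 Pa = 119.2 MPa
Total = 88.78 + 95.30 + 119.2 = 303.26 MPa
Pore pressure P_p = 1190 kg/m³ × 9.8 m/s² × 11554 m = 1.347×10^8 Pa = 134.7 MPa
Effective stress σ' = σ_v − P_p = 303.3 − 134.7 = 168.52 MPa = 24441 psi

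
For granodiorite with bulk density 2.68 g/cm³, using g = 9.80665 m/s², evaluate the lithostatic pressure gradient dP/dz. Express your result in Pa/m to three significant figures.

dP/dz = ρg = 2680 kg/m³ × 9.80665 m/s² = 26282 Pa/m

26300 Pa/m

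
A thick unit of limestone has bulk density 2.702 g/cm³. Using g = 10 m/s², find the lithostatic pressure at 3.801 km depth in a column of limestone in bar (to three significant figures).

limestone: 2702 kg/m³ × 10 m/s² × 3801 m = 1.027×10^8 Pa = 1027 bar

1030 bar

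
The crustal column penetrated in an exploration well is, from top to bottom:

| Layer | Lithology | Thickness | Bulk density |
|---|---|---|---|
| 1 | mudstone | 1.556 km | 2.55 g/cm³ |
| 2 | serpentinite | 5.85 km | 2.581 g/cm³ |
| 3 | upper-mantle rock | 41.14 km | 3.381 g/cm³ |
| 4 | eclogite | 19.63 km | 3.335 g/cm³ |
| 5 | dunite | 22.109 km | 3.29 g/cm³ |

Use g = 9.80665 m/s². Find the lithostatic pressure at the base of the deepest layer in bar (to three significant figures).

mudstone: 2550 kg/m³ × 9.80665 m/s² × 1556 m = 3.891×10^7 Pa = 389.1 bar
serpentinite: 2581 kg/m³ × 9.80665 m/s² × 5850 m = 1.481×10^8 Pa = 1481 bar
upper-mantle rock: 3381 kg/m³ × 9.80665 m/s² × 41140 m = 1.364×10^9 Pa = 13640 bar
eclogite: 3335 kg/m³ × 9.80665 m/s² × 19630 m = 6.420×10^8 Pa = 6420 bar
dunite: 3290 kg/m³ × 9.80665 m/s² × 22109 m = 7.133×10^8 Pa = 7133 bar
Total = 389.1 + 1481 + 13640 + 6420 + 7133 = 29064 bar

29100 bar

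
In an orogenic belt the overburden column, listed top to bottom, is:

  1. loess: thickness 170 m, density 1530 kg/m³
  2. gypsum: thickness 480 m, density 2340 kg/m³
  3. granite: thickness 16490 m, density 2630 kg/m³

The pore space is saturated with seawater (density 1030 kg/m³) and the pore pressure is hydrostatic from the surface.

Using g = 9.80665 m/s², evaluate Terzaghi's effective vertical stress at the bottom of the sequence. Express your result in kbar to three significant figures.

2.66 kbar

Overburden (lithostatic) stress σ_v:
loess: 1530 kg/m³ × 9.80665 m/s² × 170 m = 2.551×10^6 Pa = 2.551 MPa
gypsum: 2340 kg/m³ × 9.80665 m/s² × 480 m = 1.101×10^7 Pa = 11.01 MPa
granite: 2630 kg/m³ × 9.80665 m/s² × 16490 m = 4.253×10^8 Pa = 425.3 MPa
Total = 2.551 + 11.01 + 425.3 = 438.87 MPa
Pore pressure P_p = 1030 kg/m³ × 9.80665 m/s² × 17140 m = 1.731×10^8 Pa = 173.1 MPa
Effective stress σ' = σ_v − P_p = 438.9 − 173.1 = 265.74 MPa = 2.6574 kbar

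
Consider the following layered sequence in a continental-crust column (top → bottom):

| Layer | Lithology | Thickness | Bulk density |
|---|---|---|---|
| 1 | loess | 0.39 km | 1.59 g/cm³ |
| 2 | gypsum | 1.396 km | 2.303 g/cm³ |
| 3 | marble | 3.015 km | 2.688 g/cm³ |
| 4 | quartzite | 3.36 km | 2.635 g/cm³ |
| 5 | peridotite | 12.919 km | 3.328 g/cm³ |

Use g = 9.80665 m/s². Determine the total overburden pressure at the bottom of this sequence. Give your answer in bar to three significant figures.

6260 bar

loess: 1590 kg/m³ × 9.80665 m/s² × 390 m = 6.081×10^6 Pa = 60.81 bar
gypsum: 2303 kg/m³ × 9.80665 m/s² × 1396 m = 3.153×10^7 Pa = 315.3 bar
marble: 2688 kg/m³ × 9.80665 m/s² × 3015 m = 7.948×10^7 Pa = 794.8 bar
quartzite: 2635 kg/m³ × 9.80665 m/s² × 3360 m = 8.682×10^7 Pa = 868.2 bar
peridotite: 3328 kg/m³ × 9.80665 m/s² × 12919 m = 4.216×10^8 Pa = 4216 bar
Total = 60.81 + 315.3 + 794.8 + 868.2 + 4216 = 6255.4 bar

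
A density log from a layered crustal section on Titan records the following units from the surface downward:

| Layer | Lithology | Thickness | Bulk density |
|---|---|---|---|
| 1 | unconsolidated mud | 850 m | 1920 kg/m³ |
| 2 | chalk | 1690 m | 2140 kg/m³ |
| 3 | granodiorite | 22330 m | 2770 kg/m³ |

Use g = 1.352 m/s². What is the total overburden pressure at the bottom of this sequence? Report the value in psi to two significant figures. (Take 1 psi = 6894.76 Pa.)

13000 psi

unconsolidated mud: 1920 kg/m³ × 1.352 m/s² × 850 m = 2.206×10^6 Pa = 320.0 psi
chalk: 2140 kg/m³ × 1.352 m/s² × 1690 m = 4.890×10^6 Pa = 709.2 psi
granodiorite: 2770 kg/m³ × 1.352 m/s² × 22330 m = 8.363×10^7 Pa = 12129 psi
Total = 320.0 + 709.2 + 12129 = 13158 psi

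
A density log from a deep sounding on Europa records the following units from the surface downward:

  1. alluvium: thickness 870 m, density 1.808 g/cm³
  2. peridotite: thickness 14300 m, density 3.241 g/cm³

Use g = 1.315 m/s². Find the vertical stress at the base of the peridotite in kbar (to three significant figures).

0.630 kbar

alluvium: 1808 kg/m³ × 1.315 m/s² × 870 m = 2.068×10^6 Pa = 0.02068 kbar
peridotite: 3241 kg/m³ × 1.315 m/s² × 14300 m = 6.095×10^7 Pa = 0.6095 kbar
Total = 0.02068 + 0.6095 = 0.63014 kbar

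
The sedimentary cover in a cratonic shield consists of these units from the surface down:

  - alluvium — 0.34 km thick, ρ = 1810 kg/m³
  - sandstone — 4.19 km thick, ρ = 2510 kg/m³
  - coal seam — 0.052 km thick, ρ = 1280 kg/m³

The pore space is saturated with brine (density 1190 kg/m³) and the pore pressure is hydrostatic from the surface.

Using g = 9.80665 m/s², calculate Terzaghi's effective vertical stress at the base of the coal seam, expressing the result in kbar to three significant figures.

0.564 kbar

Overburden (lithostatic) stress σ_v:
alluvium: 1810 kg/m³ × 9.80665 m/s² × 340 m = 6.035×10^6 Pa = 6.035 MPa
sandstone: 2510 kg/m³ × 9.80665 m/s² × 4190 m = 1.031×10^8 Pa = 103.1 MPa
coal seam: 1280 kg/m³ × 9.80665 m/s² × 52 m = 6.527×10^5 Pa = 0.6527 MPa
Total = 6.035 + 103.1 + 0.6527 = 109.82 MPa
Pore pressure P_p = 1190 kg/m³ × 9.80665 m/s² × 4582 m = 5.347×10^7 Pa = 53.47 MPa
Effective stress σ' = σ_v − P_p = 109.8 − 53.47 = 56.352 MPa = 0.56352 kbar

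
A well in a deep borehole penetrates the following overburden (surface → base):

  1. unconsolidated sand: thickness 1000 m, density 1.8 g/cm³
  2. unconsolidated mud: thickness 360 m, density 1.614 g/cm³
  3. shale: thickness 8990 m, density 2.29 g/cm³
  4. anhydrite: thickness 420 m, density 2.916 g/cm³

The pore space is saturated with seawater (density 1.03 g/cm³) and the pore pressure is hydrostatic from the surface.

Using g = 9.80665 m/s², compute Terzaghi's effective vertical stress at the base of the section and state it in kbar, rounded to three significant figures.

Overburden (lithostatic) stress σ_v:
unconsolidated sand: 1800 kg/m³ × 9.80665 m/s² × 1000 m = 1.765×10^7 Pa = 17.65 MPa
unconsolidated mud: 1614 kg/m³ × 9.80665 m/s² × 360 m = 5.698×10^6 Pa = 5.698 MPa
shale: 2290 kg/m³ × 9.80665 m/s² × 8990 m = 2.019×10^8 Pa = 201.9 MPa
anhydrite: 2916 kg/m³ × 9.80665 m/s² × 420 m = 1.201×10^7 Pa = 12.01 MPa
Total = 17.65 + 5.698 + 201.9 + 12.01 = 237.25 MPa
Pore pressure P_p = 1030 kg/m³ × 9.80665 m/s² × 10770 m = 1.088×10^8 Pa = 108.8 MPa
Effective stress σ' = σ_v − P_p = 237.3 − 108.8 = 128.46 MPa = 1.2846 kbar

1.28 kbar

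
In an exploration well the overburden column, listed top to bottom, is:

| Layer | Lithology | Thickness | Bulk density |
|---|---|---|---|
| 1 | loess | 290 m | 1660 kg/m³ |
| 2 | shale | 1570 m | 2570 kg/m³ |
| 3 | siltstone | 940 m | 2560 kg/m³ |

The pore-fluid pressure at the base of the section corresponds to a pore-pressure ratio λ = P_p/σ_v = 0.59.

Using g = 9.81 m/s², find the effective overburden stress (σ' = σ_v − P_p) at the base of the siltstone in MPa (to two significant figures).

Overburden (lithostatic) stress σ_v:
loess: 1660 kg/m³ × 9.81 m/s² × 290 m = 4.723×10^6 Pa = 4.723 MPa
shale: 2570 kg/m³ × 9.81 m/s² × 1570 m = 3.958×10^7 Pa = 39.58 MPa
siltstone: 2560 kg/m³ × 9.81 m/s² × 940 m = 2.361×10^7 Pa = 23.61 MPa
Total = 4.723 + 39.58 + 23.61 = 67.912 MPa
Pore pressure P_p = λ·σ_v = 0.59 × 67.91 MPa = 40.07 MPa
Effective stress σ' = σ_v − P_p = 67.91 − 40.07 = 27.844 MPa

28 MPa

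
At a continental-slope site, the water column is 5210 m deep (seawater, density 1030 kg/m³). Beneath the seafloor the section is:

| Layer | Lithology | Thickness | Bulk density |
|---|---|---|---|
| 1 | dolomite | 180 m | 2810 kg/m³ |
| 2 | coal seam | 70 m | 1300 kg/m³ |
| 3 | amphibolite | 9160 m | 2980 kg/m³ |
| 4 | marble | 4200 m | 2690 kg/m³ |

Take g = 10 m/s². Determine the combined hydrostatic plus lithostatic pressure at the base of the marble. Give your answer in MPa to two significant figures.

450 MPa

seawater: 1030 kg/m³ × 10 m/s² × 5210 m = 5.366×10^7 Pa = 53.66 MPa
dolomite: 2810 kg/m³ × 10 m/s² × 180 m = 5.058×10^6 Pa = 5.058 MPa
coal seam: 1300 kg/m³ × 10 m/s² × 70 m = 9.100×10^5 Pa = 0.9100 MPa
amphibolite: 2980 kg/m³ × 10 m/s² × 9160 m = 2.730×10^8 Pa = 273.0 MPa
marble: 2690 kg/m³ × 10 m/s² × 4200 m = 1.130×10^8 Pa = 113.0 MPa
Total = 53.66 + 5.058 + 0.9100 + 273.0 + 113.0 = 445.58 MPa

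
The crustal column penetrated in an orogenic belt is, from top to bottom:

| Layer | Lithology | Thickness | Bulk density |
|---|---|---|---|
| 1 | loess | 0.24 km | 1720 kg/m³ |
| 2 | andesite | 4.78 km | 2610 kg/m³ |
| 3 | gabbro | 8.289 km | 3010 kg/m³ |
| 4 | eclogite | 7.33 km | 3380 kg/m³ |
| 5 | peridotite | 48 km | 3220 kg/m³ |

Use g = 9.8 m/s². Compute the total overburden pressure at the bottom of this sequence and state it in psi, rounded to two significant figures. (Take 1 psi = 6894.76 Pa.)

310000 psi

loess: 1720 kg/m³ × 9.8 m/s² × 240 m = 4.045×10^6 Pa = 586.7 psi
andesite: 2610 kg/m³ × 9.8 m/s² × 4780 m = 1.223×10^8 Pa = 17733 psi
gabbro: 3010 kg/m³ × 9.8 m/s² × 8289 m = 2.445×10^8 Pa = 35463 psi
eclogite: 3380 kg/m³ × 9.8 m/s² × 7330 m = 2.428×10^8 Pa = 35215 psi
peridotite: 3220 kg/m³ × 9.8 m/s² × 48000 m = 1.515×10^9 Pa = 2.197×10^5 psi
Total = 586.7 + 17733 + 35463 + 35215 + 2.197×10^5 = 3.0868×10^5 psi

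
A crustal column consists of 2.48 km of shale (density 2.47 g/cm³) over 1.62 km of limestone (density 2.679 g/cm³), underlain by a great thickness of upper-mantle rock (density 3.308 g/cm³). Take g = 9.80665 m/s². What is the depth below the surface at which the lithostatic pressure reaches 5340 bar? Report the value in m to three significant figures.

17400 m

Pressure at base of upper layers: 2470×9.80665×2480 + 2679×9.80665×1620 = 1.026×10^8 Pa = 1026 bar
Remaining pressure to be supplied by upper-mantle rock: 5.340×10^8 − 1.026×10^8 = 4.314×10^8 Pa
Additional depth in upper-mantle rock = 4.314×10^8 Pa / (3308 kg/m³ × 9.80665 m/s²) = 13297 m
Total depth = 4100 m + 13297 m = 17397 m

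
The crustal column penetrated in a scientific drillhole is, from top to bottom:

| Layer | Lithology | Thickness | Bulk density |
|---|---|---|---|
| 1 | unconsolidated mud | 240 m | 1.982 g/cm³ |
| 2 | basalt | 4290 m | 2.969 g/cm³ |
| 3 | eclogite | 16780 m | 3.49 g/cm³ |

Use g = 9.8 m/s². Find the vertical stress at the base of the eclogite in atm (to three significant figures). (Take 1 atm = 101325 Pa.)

6940 atm

unconsolidated mud: 1982 kg/m³ × 9.8 m/s² × 240 m = 4.662×10^6 Pa = 46.01 atm
basalt: 2969 kg/m³ × 9.8 m/s² × 4290 m = 1.248×10^8 Pa = 1232 atm
eclogite: 3490 kg/m³ × 9.8 m/s² × 16780 m = 5.739×10^8 Pa = 5664 atm
Total = 46.01 + 1232 + 5664 = 6942.0 atm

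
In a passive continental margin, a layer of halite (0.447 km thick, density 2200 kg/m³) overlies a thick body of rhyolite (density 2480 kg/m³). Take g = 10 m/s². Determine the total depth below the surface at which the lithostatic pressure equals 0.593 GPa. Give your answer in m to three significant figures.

Pressure at base of upper layers: 2200×10×447 = 9.834×10^6 Pa = 9.834×10^-3 GPa
Remaining pressure to be supplied by rhyolite: 5.930×10^8 − 9.834×10^6 = 5.832×10^8 Pa
Additional depth in rhyolite = 5.832×10^8 Pa / (2480 kg/m³ × 10 m/s²) = 23515 m
Total depth = 447 m + 23515 m = 23962 m

24000 m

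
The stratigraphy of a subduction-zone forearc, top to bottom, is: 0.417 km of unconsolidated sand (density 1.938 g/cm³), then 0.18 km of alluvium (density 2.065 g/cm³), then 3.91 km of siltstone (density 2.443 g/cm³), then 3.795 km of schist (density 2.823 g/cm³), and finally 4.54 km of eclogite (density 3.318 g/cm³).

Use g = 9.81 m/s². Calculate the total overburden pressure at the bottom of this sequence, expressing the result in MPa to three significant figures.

358 MPa

unconsolidated sand: 1938 kg/m³ × 9.81 m/s² × 417 m = 7.928×10^6 Pa = 7.928 MPa
alluvium: 2065 kg/m³ × 9.81 m/s² × 180 m = 3.646×10^6 Pa = 3.646 MPa
siltstone: 2443 kg/m³ × 9.81 m/s² × 3910 m = 9.371×10^7 Pa = 93.71 MPa
schist: 2823 kg/m³ × 9.81 m/s² × 3795 m = 1.051×10^8 Pa = 105.1 MPa
eclogite: 3318 kg/m³ × 9.81 m/s² × 4540 m = 1.478×10^8 Pa = 147.8 MPa
Total = 7.928 + 3.646 + 93.71 + 105.1 + 147.8 = 358.15 MPa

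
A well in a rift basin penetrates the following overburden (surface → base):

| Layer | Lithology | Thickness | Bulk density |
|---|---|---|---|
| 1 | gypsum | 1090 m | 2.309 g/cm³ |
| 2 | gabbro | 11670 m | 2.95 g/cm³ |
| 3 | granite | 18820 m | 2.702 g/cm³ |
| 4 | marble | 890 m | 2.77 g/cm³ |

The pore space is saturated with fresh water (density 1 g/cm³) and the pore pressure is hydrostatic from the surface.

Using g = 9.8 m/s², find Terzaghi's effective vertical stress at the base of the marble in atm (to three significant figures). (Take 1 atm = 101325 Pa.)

5590 atm

Overburden (lithostatic) stress σ_v:
gypsum: 2309 kg/m³ × 9.8 m/s² × 1090 m = 2.466×10^7 Pa = 24.66 MPa
gabbro: 2950 kg/m³ × 9.8 m/s² × 11670 m = 3.374×10^8 Pa = 337.4 MPa
granite: 2702 kg/m³ × 9.8 m/s² × 18820 m = 4.983×10^8 Pa = 498.3 MPa
marble: 2770 kg/m³ × 9.8 m/s² × 890 m = 2.416×10^7 Pa = 24.16 MPa
Total = 24.66 + 337.4 + 498.3 + 24.16 = 884.55 MPa
Pore pressure P_p = 1000 kg/m³ × 9.8 m/s² × 32470 m = 3.182×10^8 Pa = 318.2 MPa
Effective stress σ' = σ_v − P_p = 884.6 − 318.2 = 566.34 MPa = 5589.4 atm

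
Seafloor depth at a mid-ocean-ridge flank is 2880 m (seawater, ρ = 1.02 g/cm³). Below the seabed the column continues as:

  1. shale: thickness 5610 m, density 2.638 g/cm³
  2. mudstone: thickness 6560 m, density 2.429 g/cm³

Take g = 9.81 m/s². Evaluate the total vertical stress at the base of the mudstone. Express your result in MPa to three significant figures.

seawater: 1020 kg/m³ × 9.81 m/s² × 2880 m = 2.882×10^7 Pa = 28.82 MPa
shale: 2638 kg/m³ × 9.81 m/s² × 5610 m = 1.452×10^8 Pa = 145.2 MPa
mudstone: 2429 kg/m³ × 9.81 m/s² × 6560 m = 1.563×10^8 Pa = 156.3 MPa
Total = 28.82 + 145.2 + 156.3 = 330.31 MPa

330 MPa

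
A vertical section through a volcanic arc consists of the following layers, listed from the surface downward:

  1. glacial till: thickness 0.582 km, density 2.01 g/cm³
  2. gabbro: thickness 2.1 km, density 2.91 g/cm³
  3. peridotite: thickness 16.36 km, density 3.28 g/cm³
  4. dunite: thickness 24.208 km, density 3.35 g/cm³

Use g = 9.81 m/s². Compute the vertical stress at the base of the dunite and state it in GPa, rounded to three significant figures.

1.39 GPa

glacial till: 2010 kg/m³ × 9.81 m/s² × 582 m = 1.148×10^7 Pa = 0.01148 GPa
gabbro: 2910 kg/m³ × 9.81 m/s² × 2100 m = 5.995×10^7 Pa = 0.05995 GPa
peridotite: 3280 kg/m³ × 9.81 m/s² × 16360 m = 5.264×10^8 Pa = 0.5264 GPa
dunite: 3350 kg/m³ × 9.81 m/s² × 24208 m = 7.956×10^8 Pa = 0.7956 GPa
Total = 0.01148 + 0.05995 + 0.5264 + 0.7956 = 1.3934 GPa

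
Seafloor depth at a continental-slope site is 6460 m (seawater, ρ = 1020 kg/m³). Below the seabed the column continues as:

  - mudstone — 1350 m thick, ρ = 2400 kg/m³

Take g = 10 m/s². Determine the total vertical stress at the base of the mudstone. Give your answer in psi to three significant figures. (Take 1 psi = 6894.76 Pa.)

seawater: 1020 kg/m³ × 10 m/s² × 6460 m = 6.589×10^7 Pa = 9557 psi
mudstone: 2400 kg/m³ × 10 m/s² × 1350 m = 3.240×10^7 Pa = 4699 psi
Total = 9557 + 4699 = 14256 psi

14300 psi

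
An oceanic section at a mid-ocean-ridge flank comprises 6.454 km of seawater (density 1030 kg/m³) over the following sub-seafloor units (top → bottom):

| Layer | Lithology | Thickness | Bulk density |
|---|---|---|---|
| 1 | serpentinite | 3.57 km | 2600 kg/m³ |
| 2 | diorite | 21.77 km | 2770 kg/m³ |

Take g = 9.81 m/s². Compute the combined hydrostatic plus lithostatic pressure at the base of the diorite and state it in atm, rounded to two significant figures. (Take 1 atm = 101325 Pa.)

seawater: 1030 kg/m³ × 9.81 m/s² × 6454 m = 6.521×10^7 Pa = 643.6 atm
serpentinite: 2600 kg/m³ × 9.81 m/s² × 3570 m = 9.106×10^7 Pa = 898.7 atm
diorite: 2770 kg/m³ × 9.81 m/s² × 21770 m = 5.916×10^8 Pa = 5838 atm
Total = 643.6 + 898.7 + 5838 = 7380.6 atm

7400 atm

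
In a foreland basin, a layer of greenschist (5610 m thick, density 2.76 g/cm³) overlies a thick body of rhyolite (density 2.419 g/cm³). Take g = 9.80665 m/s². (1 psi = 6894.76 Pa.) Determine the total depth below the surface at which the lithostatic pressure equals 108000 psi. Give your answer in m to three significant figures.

Pressure at base of upper layers: 2760×9.80665×5610 = 1.518×10^8 Pa = 22023 psi
Remaining pressure to be supplied by rhyolite: 7.446×10^8 − 1.518×10^8 = 5.928×10^8 Pa
Additional depth in rhyolite = 5.928×10^8 Pa / (2419 kg/m³ × 9.80665 m/s²) = 24989 m
Total depth = 5610 m + 24989 m = 30599 m

30600 m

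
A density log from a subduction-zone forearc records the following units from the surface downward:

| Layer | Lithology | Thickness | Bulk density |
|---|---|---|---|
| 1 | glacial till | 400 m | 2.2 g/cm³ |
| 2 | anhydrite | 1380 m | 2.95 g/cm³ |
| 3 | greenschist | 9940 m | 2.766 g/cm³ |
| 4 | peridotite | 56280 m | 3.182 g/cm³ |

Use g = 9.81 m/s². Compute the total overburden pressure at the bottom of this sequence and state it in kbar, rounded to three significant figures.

glacial till: 2200 kg/m³ × 9.81 m/s² × 400 m = 8.633×10^6 Pa = 0.08633 kbar
anhydrite: 2950 kg/m³ × 9.81 m/s² × 1380 m = 3.994×10^7 Pa = 0.3994 kbar
greenschist: 2766 kg/m³ × 9.81 m/s² × 9940 m = 2.697×10^8 Pa = 2.697 kbar
peridotite: 3182 kg/m³ × 9.81 m/s² × 56280 m = 1.757×10^9 Pa = 17.57 kbar
Total = 0.08633 + 0.3994 + 2.697 + 17.57 = 20.751 kbar

20.8 kbar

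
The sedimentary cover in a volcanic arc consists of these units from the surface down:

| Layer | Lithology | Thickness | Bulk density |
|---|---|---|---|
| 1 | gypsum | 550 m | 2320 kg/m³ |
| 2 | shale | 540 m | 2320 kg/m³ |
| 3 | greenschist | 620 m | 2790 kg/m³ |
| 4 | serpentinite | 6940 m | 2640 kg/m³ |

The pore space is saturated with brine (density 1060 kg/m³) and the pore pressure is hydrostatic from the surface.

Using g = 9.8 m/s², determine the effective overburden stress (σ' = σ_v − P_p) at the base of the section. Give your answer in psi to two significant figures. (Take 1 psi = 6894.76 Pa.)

Overburden (lithostatic) stress σ_v:
gypsum: 2320 kg/m³ × 9.8 m/s² × 550 m = 1.250×10^7 Pa = 12.50 MPa
shale: 2320 kg/m³ × 9.8 m/s² × 540 m = 1.228×10^7 Pa = 12.28 MPa
greenschist: 2790 kg/m³ × 9.8 m/s² × 620 m = 1.695×10^7 Pa = 16.95 MPa
serpentinite: 2640 kg/m³ × 9.8 m/s² × 6940 m = 1.796×10^8 Pa = 179.6 MPa
Total = 12.50 + 12.28 + 16.95 + 179.6 = 221.29 MPa
Pore pressure P_p = 1060 kg/m³ × 9.8 m/s² × 8650 m = 8.986×10^7 Pa = 89.86 MPa
Effective stress σ' = σ_v − P_p = 221.3 − 89.86 = 131.43 MPa = 19062 psi

19000 psi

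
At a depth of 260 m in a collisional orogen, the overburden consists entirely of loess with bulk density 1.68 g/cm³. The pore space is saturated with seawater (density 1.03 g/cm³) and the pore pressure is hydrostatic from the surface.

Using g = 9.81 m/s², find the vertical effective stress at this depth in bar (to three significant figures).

Overburden (lithostatic) stress σ_v:
loess: 1680 kg/m³ × 9.81 m/s² × 260 m = 4.285×10^6 Pa = 4.285 MPa
Pore pressure P_p = 1030 kg/m³ × 9.81 m/s² × 260 m = 2.627×10^6 Pa = 2.627 MPa
Effective stress σ' = σ_v − P_p = 4.285 − 2.627 = 1.6579 MPa = 16.579 bar

16.6 bar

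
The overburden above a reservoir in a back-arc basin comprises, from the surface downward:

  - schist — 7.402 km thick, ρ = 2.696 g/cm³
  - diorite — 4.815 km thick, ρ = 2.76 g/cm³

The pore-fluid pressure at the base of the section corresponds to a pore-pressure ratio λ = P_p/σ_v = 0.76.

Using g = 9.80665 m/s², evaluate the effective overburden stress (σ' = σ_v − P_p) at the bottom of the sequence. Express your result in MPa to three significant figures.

78.2 MPa

Overburden (lithostatic) stress σ_v:
schist: 2696 kg/m³ × 9.80665 m/s² × 7402 m = 1.957×10^8 Pa = 195.7 MPa
diorite: 2760 kg/m³ × 9.80665 m/s² × 4815 m = 1.303×10^8 Pa = 130.3 MPa
Total = 195.7 + 130.3 = 326.02 MPa
Pore pressure P_p = λ·σ_v = 0.76 × 326.0 MPa = 247.8 MPa
Effective stress σ' = σ_v − P_p = 326.0 − 247.8 = 78.246 MPa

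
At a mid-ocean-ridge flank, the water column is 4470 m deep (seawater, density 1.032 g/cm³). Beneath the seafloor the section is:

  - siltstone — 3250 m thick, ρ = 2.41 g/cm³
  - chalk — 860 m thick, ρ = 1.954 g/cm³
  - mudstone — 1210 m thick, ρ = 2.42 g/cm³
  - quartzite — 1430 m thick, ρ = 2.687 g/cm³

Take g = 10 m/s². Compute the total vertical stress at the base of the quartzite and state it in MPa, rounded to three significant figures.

seawater: 1032 kg/m³ × 10 m/s² × 4470 m = 4.613×10^7 Pa = 46.13 MPa
siltstone: 2410 kg/m³ × 10 m/s² × 3250 m = 7.832×10^7 Pa = 78.33 MPa
chalk: 1954 kg/m³ × 10 m/s² × 860 m = 1.680×10^7 Pa = 16.80 MPa
mudstone: 2420 kg/m³ × 10 m/s² × 1210 m = 2.928×10^7 Pa = 29.28 MPa
quartzite: 2687 kg/m³ × 10 m/s² × 1430 m = 3.842×10^7 Pa = 38.42 MPa
Total = 46.13 + 78.33 + 16.80 + 29.28 + 38.42 = 208.97 MPa

209 MPa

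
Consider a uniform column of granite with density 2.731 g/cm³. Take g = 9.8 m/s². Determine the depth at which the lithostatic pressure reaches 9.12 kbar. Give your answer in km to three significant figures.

h = P/(ρg) = 9.12 kbar / (2731 kg/m³ × 9.8 m/s²) = 9.120×10^8 Pa / 26764 Pa/m = 34076 m
= 34.076 km

34.1 km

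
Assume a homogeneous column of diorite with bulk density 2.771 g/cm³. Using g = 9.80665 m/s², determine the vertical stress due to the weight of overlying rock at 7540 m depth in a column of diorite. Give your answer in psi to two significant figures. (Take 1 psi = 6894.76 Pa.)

30000 psi

diorite: 2771 kg/m³ × 9.80665 m/s² × 7540 m = 2.049×10^8 Pa = 29717 psi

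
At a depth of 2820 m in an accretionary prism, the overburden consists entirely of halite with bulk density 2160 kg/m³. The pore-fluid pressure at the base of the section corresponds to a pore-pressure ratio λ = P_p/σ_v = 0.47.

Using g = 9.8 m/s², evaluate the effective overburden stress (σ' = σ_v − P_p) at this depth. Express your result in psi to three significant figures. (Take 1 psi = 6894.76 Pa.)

Overburden (lithostatic) stress σ_v:
halite: 2160 kg/m³ × 9.8 m/s² × 2820 m = 5.969×10^7 Pa = 59.69 MPa
Pore pressure P_p = λ·σ_v = 0.47 × 59.69 MPa = 28.06 MPa
Effective stress σ' = σ_v − P_p = 59.69 − 28.06 = 31.638 MPa = 4588.7 psi

4590 psi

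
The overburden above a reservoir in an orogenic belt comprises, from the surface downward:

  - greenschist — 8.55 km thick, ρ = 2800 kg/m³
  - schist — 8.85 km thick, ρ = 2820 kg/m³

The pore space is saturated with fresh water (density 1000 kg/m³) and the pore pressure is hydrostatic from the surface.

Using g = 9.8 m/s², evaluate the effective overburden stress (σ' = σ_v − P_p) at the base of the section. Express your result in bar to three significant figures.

3090 bar

Overburden (lithostatic) stress σ_v:
greenschist: 2800 kg/m³ × 9.8 m/s² × 8550 m = 2.346×10^8 Pa = 234.6 MPa
schist: 2820 kg/m³ × 9.8 m/s² × 8850 m = 2.446×10^8 Pa = 244.6 MPa
Total = 234.6 + 244.6 = 479.19 MPa
Pore pressure P_p = 1000 kg/m³ × 9.8 m/s² × 17400 m = 1.705×10^8 Pa = 170.5 MPa
Effective stress σ' = σ_v − P_p = 479.2 − 170.5 = 308.67 MPa = 3086.7 bar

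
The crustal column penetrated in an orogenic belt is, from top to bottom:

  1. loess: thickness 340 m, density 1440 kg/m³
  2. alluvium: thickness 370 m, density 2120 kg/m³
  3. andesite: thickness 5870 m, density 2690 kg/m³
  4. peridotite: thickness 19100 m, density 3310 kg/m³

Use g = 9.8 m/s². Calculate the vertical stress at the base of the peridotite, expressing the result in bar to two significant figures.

7900 bar

loess: 1440 kg/m³ × 9.8 m/s² × 340 m = 4.798×10^6 Pa = 47.98 bar
alluvium: 2120 kg/m³ × 9.8 m/s² × 370 m = 7.687×10^6 Pa = 76.87 bar
andesite: 2690 kg/m³ × 9.8 m/s² × 5870 m = 1.547×10^8 Pa = 1547 bar
peridotite: 3310 kg/m³ × 9.8 m/s² × 19100 m = 6.196×10^8 Pa = 6196 bar
Total = 47.98 + 76.87 + 1547 + 6196 = 7868.0 bar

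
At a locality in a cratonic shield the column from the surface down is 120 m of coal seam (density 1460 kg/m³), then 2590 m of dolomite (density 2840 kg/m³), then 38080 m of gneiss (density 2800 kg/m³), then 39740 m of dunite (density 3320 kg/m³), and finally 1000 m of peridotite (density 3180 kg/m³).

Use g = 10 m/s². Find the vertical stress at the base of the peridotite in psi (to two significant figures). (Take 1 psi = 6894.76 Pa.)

360000 psi

coal seam: 1460 kg/m³ × 10 m/s² × 120 m = 1.752×10^6 Pa = 254.1 psi
dolomite: 2840 kg/m³ × 10 m/s² × 2590 m = 7.356×10^7 Pa = 10668 psi
gneiss: 2800 kg/m³ × 10 m/s² × 38080 m = 1.066×10^9 Pa = 1.546×10^5 psi
dunite: 3320 kg/m³ × 10 m/s² × 39740 m = 1.319×10^9 Pa = 1.914×10^5 psi
peridotite: 3180 kg/m³ × 10 m/s² × 1000 m = 3.180×10^7 Pa = 4612 psi
Total = 254.1 + 10668 + 1.546×10^5 + 1.914×10^5 + 4612 = 3.6154×10^5 psi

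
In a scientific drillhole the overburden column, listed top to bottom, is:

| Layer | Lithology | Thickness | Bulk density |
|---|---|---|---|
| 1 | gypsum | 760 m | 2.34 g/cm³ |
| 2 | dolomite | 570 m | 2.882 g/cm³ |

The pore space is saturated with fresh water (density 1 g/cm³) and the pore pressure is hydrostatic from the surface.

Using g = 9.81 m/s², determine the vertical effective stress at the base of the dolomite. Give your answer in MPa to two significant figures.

21 MPa

Overburden (lithostatic) stress σ_v:
gypsum: 2340 kg/m³ × 9.81 m/s² × 760 m = 1.745×10^7 Pa = 17.45 MPa
dolomite: 2882 kg/m³ × 9.81 m/s² × 570 m = 1.612×10^7 Pa = 16.12 MPa
Total = 17.45 + 16.12 = 33.561 MPa
Pore pressure P_p = 1000 kg/m³ × 9.81 m/s² × 1330 m = 1.305×10^7 Pa = 13.05 MPa
Effective stress σ' = σ_v − P_p = 33.56 − 13.05 = 20.514 MPa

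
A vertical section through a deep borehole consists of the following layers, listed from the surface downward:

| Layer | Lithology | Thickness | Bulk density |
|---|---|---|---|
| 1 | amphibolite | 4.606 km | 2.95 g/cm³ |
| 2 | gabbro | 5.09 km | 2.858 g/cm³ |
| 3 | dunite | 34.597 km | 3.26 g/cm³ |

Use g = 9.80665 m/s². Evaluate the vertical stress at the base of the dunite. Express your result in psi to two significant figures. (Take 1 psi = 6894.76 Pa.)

amphibolite: 2950 kg/m³ × 9.80665 m/s² × 4606 m = 1.332×10^8 Pa = 19326 psi
gabbro: 2858 kg/m³ × 9.80665 m/s² × 5090 m = 1.427×10^8 Pa = 20691 psi
dunite: 3260 kg/m³ × 9.80665 m/s² × 34597 m = 1.106×10^9 Pa = 1.604×10^5 psi
Total = 19326 + 20691 + 1.604×10^5 = 2.0044×10^5 psi

200000 psi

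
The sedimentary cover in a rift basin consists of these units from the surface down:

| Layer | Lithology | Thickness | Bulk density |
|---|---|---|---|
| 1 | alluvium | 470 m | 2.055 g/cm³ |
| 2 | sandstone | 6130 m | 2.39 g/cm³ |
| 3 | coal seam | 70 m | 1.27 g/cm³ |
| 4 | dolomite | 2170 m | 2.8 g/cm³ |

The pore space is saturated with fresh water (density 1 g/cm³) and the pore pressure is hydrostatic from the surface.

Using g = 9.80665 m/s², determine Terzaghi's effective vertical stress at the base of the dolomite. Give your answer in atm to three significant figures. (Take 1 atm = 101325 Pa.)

Overburden (lithostatic) stress σ_v:
alluvium: 2055 kg/m³ × 9.80665 m/s² × 470 m = 9.472×10^6 Pa = 9.472 MPa
sandstone: 2390 kg/m³ × 9.80665 m/s² × 6130 m = 1.437×10^8 Pa = 143.7 MPa
coal seam: 1270 kg/m³ × 9.80665 m/s² × 70 m = 8.718×10^5 Pa = 0.8718 MPa
dolomite: 2800 kg/m³ × 9.80665 m/s² × 2170 m = 5.959×10^7 Pa = 59.59 MPa
Total = 9.472 + 143.7 + 0.8718 + 59.59 = 213.60 MPa
Pore pressure P_p = 1000 kg/m³ × 9.80665 m/s² × 8840 m = 8.669×10^7 Pa = 86.69 MPa
Effective stress σ' = σ_v − P_p = 213.6 − 86.69 = 126.91 MPa = 1252.5 atm

1250 atm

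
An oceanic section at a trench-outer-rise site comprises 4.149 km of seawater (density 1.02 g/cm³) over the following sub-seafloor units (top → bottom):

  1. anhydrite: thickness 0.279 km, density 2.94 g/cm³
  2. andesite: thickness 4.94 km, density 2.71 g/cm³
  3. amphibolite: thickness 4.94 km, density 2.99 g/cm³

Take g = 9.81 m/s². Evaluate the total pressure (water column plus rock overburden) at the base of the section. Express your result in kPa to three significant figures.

seawater: 1020 kg/m³ × 9.81 m/s² × 4149 m = 4.152×10^7 Pa = 41516 kPa
anhydrite: 2940 kg/m³ × 9.81 m/s² × 279 m = 8.047×10^6 Pa = 8047 kPa
andesite: 2710 kg/m³ × 9.81 m/s² × 4940 m = 1.313×10^8 Pa = 1.313×10^5 kPa
amphibolite: 2990 kg/m³ × 9.81 m/s² × 4940 m = 1.449×10^8 Pa = 1.449×10^5 kPa
Total = 41516 + 8047 + 1.313×10^5 + 1.449×10^5 = 3.2579×10^5 kPa

326000 kPa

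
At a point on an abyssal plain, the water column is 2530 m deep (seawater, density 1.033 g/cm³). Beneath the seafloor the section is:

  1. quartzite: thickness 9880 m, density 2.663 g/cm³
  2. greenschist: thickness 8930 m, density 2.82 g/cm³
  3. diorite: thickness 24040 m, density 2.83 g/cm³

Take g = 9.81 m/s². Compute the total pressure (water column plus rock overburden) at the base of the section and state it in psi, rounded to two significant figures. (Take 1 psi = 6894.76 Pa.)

seawater: 1033 kg/m³ × 9.81 m/s² × 2530 m = 2.564×10^7 Pa = 3719 psi
quartzite: 2663 kg/m³ × 9.81 m/s² × 9880 m = 2.581×10^8 Pa = 37435 psi
greenschist: 2820 kg/m³ × 9.81 m/s² × 8930 m = 2.470×10^8 Pa = 35830 psi
diorite: 2830 kg/m³ × 9.81 m/s² × 24040 m = 6.674×10^8 Pa = 96799 psi
Total = 3719 + 37435 + 35830 + 96799 = 1.7378×10^5 psi

170000 psi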